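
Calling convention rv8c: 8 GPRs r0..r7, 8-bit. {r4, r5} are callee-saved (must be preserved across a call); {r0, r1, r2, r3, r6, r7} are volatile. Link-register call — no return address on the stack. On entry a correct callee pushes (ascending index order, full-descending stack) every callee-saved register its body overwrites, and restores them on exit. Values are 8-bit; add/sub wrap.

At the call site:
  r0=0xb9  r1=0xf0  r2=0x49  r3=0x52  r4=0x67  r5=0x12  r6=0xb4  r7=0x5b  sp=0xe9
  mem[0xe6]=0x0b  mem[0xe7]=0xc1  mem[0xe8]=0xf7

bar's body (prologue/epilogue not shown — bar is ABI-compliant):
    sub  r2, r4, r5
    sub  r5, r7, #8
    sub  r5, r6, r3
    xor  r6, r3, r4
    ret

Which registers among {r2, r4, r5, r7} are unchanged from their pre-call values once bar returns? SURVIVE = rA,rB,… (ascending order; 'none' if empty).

prologue: push r5 -> mem[0xe8]=0x12, sp=0xe8
body[0] sub  r2, r4, r5 -> r2=0x55
body[1] sub  r5, r7, #8 -> r5=0x53
body[2] sub  r5, r6, r3 -> r5=0x62
body[3] xor  r6, r3, r4 -> r6=0x35
epilogue: pop r5=0x12, sp=0xe9
r2: caller-saved, written=True
r4: callee-saved, written=False
r5: callee-saved, written=True
r7: caller-saved, written=False

SURVIVE = r4,r5,r7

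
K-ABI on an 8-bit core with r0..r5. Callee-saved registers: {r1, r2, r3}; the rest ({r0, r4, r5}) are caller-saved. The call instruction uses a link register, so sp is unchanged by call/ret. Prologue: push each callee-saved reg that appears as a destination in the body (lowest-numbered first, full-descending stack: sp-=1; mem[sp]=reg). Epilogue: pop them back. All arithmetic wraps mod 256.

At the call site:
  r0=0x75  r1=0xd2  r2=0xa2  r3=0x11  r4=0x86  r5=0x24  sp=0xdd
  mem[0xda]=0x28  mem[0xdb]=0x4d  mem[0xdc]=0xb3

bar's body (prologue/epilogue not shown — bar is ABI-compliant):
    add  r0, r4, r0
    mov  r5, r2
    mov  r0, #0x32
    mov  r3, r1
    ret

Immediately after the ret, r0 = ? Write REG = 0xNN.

REG = 0x32

prologue: push r3 -> mem[0xdc]=0x11, sp=0xdc
body[0] add  r0, r4, r0 -> r0=0xfb
body[1] mov  r5, r2 -> r5=0xa2
body[2] mov  r0, #0x32 -> r0=0x32
body[3] mov  r3, r1 -> r3=0xd2
epilogue: pop r3=0x11, sp=0xdd
r0 is caller-saved -> body value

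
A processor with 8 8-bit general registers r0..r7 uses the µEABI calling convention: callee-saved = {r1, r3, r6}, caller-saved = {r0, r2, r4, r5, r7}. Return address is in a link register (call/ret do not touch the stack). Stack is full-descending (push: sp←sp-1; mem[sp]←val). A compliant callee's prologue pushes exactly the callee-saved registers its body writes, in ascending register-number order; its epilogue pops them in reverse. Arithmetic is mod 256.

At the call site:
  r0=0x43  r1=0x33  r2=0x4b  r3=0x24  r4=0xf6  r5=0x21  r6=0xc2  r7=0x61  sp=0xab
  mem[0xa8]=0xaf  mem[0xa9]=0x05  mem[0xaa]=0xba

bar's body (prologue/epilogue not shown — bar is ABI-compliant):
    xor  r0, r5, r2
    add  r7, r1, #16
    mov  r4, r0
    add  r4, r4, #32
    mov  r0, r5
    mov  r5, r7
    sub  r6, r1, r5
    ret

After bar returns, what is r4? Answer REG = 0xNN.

REG = 0x8a

prologue: push r6 → mem[0xaa]=0xc2, sp=0xaa
body[0] xor  r0, r5, r2 → r0=0x6a
body[1] add  r7, r1, #16 → r7=0x43
body[2] mov  r4, r0 → r4=0x6a
body[3] add  r4, r4, #32 → r4=0x8a
body[4] mov  r0, r5 → r0=0x21
body[5] mov  r5, r7 → r5=0x43
body[6] sub  r6, r1, r5 → r6=0xf0
epilogue: pop r6=0xc2, sp=0xab
r4 is caller-saved → body value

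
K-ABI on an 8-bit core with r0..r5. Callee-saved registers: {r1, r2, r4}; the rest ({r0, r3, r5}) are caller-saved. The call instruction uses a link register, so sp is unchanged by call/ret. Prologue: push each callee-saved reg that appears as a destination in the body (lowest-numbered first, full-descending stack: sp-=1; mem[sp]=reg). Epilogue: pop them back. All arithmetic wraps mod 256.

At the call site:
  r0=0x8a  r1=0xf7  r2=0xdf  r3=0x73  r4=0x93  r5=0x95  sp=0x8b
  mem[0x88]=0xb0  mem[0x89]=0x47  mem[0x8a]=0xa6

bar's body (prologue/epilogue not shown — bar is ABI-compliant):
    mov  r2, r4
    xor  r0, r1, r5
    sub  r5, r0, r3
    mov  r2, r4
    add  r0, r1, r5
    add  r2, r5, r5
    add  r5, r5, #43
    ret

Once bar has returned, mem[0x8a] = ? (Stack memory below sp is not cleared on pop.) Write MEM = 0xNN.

MEM = 0xdf

prologue: push r2 → mem[0x8a]=0xdf, sp=0x8a
body[0] mov  r2, r4 → r2=0x93
body[1] xor  r0, r1, r5 → r0=0x62
body[2] sub  r5, r0, r3 → r5=0xef
body[3] mov  r2, r4 → r2=0x93
body[4] add  r0, r1, r5 → r0=0xe6
body[5] add  r2, r5, r5 → r2=0xde
body[6] add  r5, r5, #43 → r5=0x1a
epilogue: pop r2=0xdf, sp=0x8b
prologue pushed ['r2'] at ['0x8a']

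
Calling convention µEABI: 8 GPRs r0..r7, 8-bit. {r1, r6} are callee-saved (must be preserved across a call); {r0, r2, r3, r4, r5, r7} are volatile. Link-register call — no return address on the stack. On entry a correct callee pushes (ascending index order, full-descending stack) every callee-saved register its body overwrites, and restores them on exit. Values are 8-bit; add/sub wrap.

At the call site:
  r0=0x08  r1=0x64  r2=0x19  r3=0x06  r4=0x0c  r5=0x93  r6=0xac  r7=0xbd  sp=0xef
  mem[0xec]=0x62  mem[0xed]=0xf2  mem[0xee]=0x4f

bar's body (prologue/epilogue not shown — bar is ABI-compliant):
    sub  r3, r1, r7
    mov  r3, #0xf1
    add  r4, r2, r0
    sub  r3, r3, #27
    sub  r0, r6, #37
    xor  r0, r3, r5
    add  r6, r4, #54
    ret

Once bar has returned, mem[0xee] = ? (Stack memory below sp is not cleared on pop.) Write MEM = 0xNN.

MEM = 0xac

prologue: push r6 → mem[0xee]=0xac, sp=0xee
body[0] sub  r3, r1, r7 → r3=0xa7
body[1] mov  r3, #0xf1 → r3=0xf1
body[2] add  r4, r2, r0 → r4=0x21
body[3] sub  r3, r3, #27 → r3=0xd6
body[4] sub  r0, r6, #37 → r0=0x87
body[5] xor  r0, r3, r5 → r0=0x45
body[6] add  r6, r4, #54 → r6=0x57
epilogue: pop r6=0xac, sp=0xef
prologue pushed ['r6'] at ['0xee']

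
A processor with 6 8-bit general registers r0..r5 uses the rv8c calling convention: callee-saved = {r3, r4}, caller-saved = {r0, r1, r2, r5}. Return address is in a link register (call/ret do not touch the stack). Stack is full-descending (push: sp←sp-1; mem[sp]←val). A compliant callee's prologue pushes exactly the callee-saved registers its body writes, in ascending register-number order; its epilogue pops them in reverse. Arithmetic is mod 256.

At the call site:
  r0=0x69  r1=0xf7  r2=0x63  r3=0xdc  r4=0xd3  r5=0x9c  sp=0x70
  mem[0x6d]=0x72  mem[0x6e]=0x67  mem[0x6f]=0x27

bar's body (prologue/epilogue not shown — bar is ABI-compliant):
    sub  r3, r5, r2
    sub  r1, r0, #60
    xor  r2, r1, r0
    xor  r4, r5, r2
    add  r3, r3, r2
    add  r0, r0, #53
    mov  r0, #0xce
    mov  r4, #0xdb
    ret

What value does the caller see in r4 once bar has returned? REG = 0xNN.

REG = 0xd3

prologue: push r3 -> mem[0x6f]=0xdc, sp=0x6f
prologue: push r4 -> mem[0x6e]=0xd3, sp=0x6e
body[0] sub  r3, r5, r2 -> r3=0x39
body[1] sub  r1, r0, #60 -> r1=0x2d
body[2] xor  r2, r1, r0 -> r2=0x44
body[3] xor  r4, r5, r2 -> r4=0xd8
body[4] add  r3, r3, r2 -> r3=0x7d
body[5] add  r0, r0, #53 -> r0=0x9e
body[6] mov  r0, #0xce -> r0=0xce
body[7] mov  r4, #0xdb -> r4=0xdb
epilogue: pop r4=0xd3, sp=0x6f
epilogue: pop r3=0xdc, sp=0x70
r4 is callee-saved -> restored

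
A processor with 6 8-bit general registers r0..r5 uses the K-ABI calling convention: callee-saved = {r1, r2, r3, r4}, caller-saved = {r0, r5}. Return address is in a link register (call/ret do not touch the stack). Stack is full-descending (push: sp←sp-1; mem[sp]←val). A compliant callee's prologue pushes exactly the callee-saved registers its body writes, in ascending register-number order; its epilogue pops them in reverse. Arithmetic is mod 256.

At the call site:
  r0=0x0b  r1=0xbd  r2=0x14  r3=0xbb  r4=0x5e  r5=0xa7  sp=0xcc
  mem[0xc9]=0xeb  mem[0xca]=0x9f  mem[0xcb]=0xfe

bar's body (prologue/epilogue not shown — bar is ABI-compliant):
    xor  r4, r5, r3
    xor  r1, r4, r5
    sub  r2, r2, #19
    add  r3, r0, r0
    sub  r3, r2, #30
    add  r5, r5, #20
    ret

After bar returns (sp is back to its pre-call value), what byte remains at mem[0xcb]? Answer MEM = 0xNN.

MEM = 0xbd

prologue: push r1 -> mem[0xcb]=0xbd, sp=0xcb
prologue: push r2 -> mem[0xca]=0x14, sp=0xca
prologue: push r3 -> mem[0xc9]=0xbb, sp=0xc9
prologue: push r4 -> mem[0xc8]=0x5e, sp=0xc8
body[0] xor  r4, r5, r3 -> r4=0x1c
body[1] xor  r1, r4, r5 -> r1=0xbb
body[2] sub  r2, r2, #19 -> r2=0x01
body[3] add  r3, r0, r0 -> r3=0x16
body[4] sub  r3, r2, #30 -> r3=0xe3
body[5] add  r5, r5, #20 -> r5=0xbb
epilogue: pop r4=0x5e, sp=0xc9
epilogue: pop r3=0xbb, sp=0xca
epilogue: pop r2=0x14, sp=0xcb
epilogue: pop r1=0xbd, sp=0xcc
prologue pushed ['r1', 'r2', 'r3', 'r4'] at ['0xcb', '0xca', '0xc9', '0xc8']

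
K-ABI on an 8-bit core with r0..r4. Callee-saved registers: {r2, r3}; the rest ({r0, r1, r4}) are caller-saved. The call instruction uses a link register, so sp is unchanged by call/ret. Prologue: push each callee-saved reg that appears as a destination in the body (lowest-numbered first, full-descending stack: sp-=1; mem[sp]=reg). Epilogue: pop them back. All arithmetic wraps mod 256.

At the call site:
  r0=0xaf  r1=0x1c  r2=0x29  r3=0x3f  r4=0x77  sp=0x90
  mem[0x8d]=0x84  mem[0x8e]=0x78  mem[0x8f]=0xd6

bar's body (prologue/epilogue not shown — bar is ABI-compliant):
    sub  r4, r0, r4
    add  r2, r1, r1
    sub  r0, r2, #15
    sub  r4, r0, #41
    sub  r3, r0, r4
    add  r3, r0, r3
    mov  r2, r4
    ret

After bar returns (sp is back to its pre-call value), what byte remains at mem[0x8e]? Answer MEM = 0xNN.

MEM = 0x3f

prologue: push r2 → mem[0x8f]=0x29, sp=0x8f
prologue: push r3 → mem[0x8e]=0x3f, sp=0x8e
body[0] sub  r4, r0, r4 → r4=0x38
body[1] add  r2, r1, r1 → r2=0x38
body[2] sub  r0, r2, #15 → r0=0x29
body[3] sub  r4, r0, #41 → r4=0x00
body[4] sub  r3, r0, r4 → r3=0x29
body[5] add  r3, r0, r3 → r3=0x52
body[6] mov  r2, r4 → r2=0x00
epilogue: pop r3=0x3f, sp=0x8f
epilogue: pop r2=0x29, sp=0x90
prologue pushed ['r2', 'r3'] at ['0x8f', '0x8e']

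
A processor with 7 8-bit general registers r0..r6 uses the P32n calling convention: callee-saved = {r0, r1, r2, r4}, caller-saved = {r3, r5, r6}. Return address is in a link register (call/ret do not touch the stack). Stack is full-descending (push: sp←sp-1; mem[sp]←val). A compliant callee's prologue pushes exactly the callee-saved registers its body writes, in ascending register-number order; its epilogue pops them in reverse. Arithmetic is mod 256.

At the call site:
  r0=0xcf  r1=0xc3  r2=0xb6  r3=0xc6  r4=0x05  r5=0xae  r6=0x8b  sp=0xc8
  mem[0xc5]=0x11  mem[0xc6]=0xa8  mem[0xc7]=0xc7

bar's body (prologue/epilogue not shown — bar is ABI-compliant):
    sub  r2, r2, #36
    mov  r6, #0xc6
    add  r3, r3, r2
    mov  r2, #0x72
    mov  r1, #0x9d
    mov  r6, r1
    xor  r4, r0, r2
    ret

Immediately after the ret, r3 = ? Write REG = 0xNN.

prologue: push r1 -> mem[0xc7]=0xc3, sp=0xc7
prologue: push r2 -> mem[0xc6]=0xb6, sp=0xc6
prologue: push r4 -> mem[0xc5]=0x05, sp=0xc5
body[0] sub  r2, r2, #36 -> r2=0x92
body[1] mov  r6, #0xc6 -> r6=0xc6
body[2] add  r3, r3, r2 -> r3=0x58
body[3] mov  r2, #0x72 -> r2=0x72
body[4] mov  r1, #0x9d -> r1=0x9d
body[5] mov  r6, r1 -> r6=0x9d
body[6] xor  r4, r0, r2 -> r4=0xbd
epilogue: pop r4=0x05, sp=0xc6
epilogue: pop r2=0xb6, sp=0xc7
epilogue: pop r1=0xc3, sp=0xc8
r3 is caller-saved -> body value

REG = 0x58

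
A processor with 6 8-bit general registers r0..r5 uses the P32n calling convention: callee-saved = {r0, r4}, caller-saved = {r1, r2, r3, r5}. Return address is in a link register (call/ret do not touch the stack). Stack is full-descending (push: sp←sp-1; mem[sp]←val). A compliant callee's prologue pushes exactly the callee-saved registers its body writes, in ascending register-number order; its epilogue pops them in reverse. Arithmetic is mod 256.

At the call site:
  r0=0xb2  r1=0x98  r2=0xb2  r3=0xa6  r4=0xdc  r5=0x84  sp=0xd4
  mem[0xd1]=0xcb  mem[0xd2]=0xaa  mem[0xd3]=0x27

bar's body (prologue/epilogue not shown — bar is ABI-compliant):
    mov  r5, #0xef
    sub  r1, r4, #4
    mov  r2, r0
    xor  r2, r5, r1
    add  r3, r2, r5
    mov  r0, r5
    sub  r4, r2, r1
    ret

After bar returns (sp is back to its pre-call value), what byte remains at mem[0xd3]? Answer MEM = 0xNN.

prologue: push r0 → mem[0xd3]=0xb2, sp=0xd3
prologue: push r4 → mem[0xd2]=0xdc, sp=0xd2
body[0] mov  r5, #0xef → r5=0xef
body[1] sub  r1, r4, #4 → r1=0xd8
body[2] mov  r2, r0 → r2=0xb2
body[3] xor  r2, r5, r1 → r2=0x37
body[4] add  r3, r2, r5 → r3=0x26
body[5] mov  r0, r5 → r0=0xef
body[6] sub  r4, r2, r1 → r4=0x5f
epilogue: pop r4=0xdc, sp=0xd3
epilogue: pop r0=0xb2, sp=0xd4
prologue pushed ['r0', 'r4'] at ['0xd3', '0xd2']

MEM = 0xb2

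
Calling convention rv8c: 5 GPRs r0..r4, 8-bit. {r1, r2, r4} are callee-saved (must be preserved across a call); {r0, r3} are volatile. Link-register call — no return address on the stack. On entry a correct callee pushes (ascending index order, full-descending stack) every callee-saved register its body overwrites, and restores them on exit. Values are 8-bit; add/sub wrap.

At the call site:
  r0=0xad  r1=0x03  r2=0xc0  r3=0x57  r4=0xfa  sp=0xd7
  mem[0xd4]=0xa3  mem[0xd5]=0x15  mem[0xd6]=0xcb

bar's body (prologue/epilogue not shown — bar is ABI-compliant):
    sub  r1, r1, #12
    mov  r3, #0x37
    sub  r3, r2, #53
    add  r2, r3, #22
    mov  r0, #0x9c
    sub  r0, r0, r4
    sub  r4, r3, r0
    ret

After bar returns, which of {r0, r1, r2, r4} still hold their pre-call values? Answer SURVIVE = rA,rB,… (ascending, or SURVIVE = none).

SURVIVE = r1,r2,r4

prologue: push r1 → mem[0xd6]=0x03, sp=0xd6
prologue: push r2 → mem[0xd5]=0xc0, sp=0xd5
prologue: push r4 → mem[0xd4]=0xfa, sp=0xd4
body[0] sub  r1, r1, #12 → r1=0xf7
body[1] mov  r3, #0x37 → r3=0x37
body[2] sub  r3, r2, #53 → r3=0x8b
body[3] add  r2, r3, #22 → r2=0xa1
body[4] mov  r0, #0x9c → r0=0x9c
body[5] sub  r0, r0, r4 → r0=0xa2
body[6] sub  r4, r3, r0 → r4=0xe9
epilogue: pop r4=0xfa, sp=0xd5
epilogue: pop r2=0xc0, sp=0xd6
epilogue: pop r1=0x03, sp=0xd7
r0: caller-saved, written=True
r1: callee-saved, written=True
r2: callee-saved, written=True
r4: callee-saved, written=True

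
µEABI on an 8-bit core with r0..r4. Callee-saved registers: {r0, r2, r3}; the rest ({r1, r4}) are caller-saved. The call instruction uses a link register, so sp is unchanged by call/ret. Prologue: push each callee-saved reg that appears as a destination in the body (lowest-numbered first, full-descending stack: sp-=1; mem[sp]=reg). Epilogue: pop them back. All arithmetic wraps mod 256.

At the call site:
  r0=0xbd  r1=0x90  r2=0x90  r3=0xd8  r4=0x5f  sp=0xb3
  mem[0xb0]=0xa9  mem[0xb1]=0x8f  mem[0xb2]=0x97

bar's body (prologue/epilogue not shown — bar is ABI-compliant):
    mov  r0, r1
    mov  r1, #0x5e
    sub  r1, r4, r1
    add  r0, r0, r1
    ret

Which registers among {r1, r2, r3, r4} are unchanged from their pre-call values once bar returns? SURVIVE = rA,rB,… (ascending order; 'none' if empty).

SURVIVE = r2,r3,r4

prologue: push r0 → mem[0xb2]=0xbd, sp=0xb2
body[0] mov  r0, r1 → r0=0x90
body[1] mov  r1, #0x5e → r1=0x5e
body[2] sub  r1, r4, r1 → r1=0x01
body[3] add  r0, r0, r1 → r0=0x91
epilogue: pop r0=0xbd, sp=0xb3
r1: caller-saved, written=True
r2: callee-saved, written=False
r3: callee-saved, written=False
r4: caller-saved, written=False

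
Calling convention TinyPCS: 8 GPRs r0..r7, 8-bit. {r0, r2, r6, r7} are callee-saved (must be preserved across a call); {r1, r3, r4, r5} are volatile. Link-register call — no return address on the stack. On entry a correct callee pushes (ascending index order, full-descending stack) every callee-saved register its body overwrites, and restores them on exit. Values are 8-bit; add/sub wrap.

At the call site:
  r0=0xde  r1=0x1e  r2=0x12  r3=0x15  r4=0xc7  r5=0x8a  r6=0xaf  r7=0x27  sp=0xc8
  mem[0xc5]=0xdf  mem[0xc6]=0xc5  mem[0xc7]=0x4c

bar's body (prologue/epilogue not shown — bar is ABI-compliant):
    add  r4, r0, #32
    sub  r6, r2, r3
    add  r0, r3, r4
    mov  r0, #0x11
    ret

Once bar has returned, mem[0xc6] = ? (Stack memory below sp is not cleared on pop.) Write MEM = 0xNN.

MEM = 0xaf

prologue: push r0 -> mem[0xc7]=0xde, sp=0xc7
prologue: push r6 -> mem[0xc6]=0xaf, sp=0xc6
body[0] add  r4, r0, #32 -> r4=0xfe
body[1] sub  r6, r2, r3 -> r6=0xfd
body[2] add  r0, r3, r4 -> r0=0x13
body[3] mov  r0, #0x11 -> r0=0x11
epilogue: pop r6=0xaf, sp=0xc7
epilogue: pop r0=0xde, sp=0xc8
prologue pushed ['r0', 'r6'] at ['0xc7', '0xc6']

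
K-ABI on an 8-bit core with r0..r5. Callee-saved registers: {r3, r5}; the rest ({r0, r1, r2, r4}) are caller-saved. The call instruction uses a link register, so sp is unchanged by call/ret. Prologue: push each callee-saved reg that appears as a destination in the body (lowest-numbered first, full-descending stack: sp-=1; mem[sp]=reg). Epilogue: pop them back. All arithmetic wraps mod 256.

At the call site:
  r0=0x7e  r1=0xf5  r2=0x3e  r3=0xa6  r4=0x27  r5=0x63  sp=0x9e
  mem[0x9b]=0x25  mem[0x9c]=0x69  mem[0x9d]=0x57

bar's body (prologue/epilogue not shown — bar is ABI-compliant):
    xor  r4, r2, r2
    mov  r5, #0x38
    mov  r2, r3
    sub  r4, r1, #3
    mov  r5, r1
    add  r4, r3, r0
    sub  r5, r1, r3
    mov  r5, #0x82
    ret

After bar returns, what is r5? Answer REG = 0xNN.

prologue: push r5 → mem[0x9d]=0x63, sp=0x9d
body[0] xor  r4, r2, r2 → r4=0x00
body[1] mov  r5, #0x38 → r5=0x38
body[2] mov  r2, r3 → r2=0xa6
body[3] sub  r4, r1, #3 → r4=0xf2
body[4] mov  r5, r1 → r5=0xf5
body[5] add  r4, r3, r0 → r4=0x24
body[6] sub  r5, r1, r3 → r5=0x4f
body[7] mov  r5, #0x82 → r5=0x82
epilogue: pop r5=0x63, sp=0x9e
r5 is callee-saved → restored

REG = 0x63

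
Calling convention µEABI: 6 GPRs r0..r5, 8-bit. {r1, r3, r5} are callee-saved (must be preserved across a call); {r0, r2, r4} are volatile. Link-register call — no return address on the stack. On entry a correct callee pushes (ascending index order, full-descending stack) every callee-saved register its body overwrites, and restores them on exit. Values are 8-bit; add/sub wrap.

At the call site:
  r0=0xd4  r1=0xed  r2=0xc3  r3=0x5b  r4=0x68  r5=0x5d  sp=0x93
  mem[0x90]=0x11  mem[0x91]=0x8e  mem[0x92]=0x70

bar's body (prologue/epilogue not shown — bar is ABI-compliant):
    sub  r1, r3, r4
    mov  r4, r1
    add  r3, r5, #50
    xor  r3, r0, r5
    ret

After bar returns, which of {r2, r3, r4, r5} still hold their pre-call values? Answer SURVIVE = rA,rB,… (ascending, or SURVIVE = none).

prologue: push r1 → mem[0x92]=0xed, sp=0x92
prologue: push r3 → mem[0x91]=0x5b, sp=0x91
body[0] sub  r1, r3, r4 → r1=0xf3
body[1] mov  r4, r1 → r4=0xf3
body[2] add  r3, r5, #50 → r3=0x8f
body[3] xor  r3, r0, r5 → r3=0x89
epilogue: pop r3=0x5b, sp=0x92
epilogue: pop r1=0xed, sp=0x93
r2: caller-saved, written=False
r3: callee-saved, written=True
r4: caller-saved, written=True
r5: callee-saved, written=False

SURVIVE = r2,r3,r5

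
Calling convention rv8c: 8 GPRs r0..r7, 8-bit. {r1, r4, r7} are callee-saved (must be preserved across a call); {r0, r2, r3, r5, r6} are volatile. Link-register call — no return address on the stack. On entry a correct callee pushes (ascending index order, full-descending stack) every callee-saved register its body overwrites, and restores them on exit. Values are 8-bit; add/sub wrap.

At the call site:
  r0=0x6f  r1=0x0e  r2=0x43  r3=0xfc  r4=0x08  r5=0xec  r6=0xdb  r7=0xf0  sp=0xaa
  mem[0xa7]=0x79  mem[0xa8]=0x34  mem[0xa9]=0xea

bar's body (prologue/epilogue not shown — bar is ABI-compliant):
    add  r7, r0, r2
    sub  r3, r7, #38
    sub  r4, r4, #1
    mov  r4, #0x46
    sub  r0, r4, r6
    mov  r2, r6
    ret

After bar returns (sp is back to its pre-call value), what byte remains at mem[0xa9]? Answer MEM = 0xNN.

prologue: push r4 → mem[0xa9]=0x08, sp=0xa9
prologue: push r7 → mem[0xa8]=0xf0, sp=0xa8
body[0] add  r7, r0, r2 → r7=0xb2
body[1] sub  r3, r7, #38 → r3=0x8c
body[2] sub  r4, r4, #1 → r4=0x07
body[3] mov  r4, #0x46 → r4=0x46
body[4] sub  r0, r4, r6 → r0=0x6b
body[5] mov  r2, r6 → r2=0xdb
epilogue: pop r7=0xf0, sp=0xa9
epilogue: pop r4=0x08, sp=0xaa
prologue pushed ['r4', 'r7'] at ['0xa9', '0xa8']

MEM = 0x08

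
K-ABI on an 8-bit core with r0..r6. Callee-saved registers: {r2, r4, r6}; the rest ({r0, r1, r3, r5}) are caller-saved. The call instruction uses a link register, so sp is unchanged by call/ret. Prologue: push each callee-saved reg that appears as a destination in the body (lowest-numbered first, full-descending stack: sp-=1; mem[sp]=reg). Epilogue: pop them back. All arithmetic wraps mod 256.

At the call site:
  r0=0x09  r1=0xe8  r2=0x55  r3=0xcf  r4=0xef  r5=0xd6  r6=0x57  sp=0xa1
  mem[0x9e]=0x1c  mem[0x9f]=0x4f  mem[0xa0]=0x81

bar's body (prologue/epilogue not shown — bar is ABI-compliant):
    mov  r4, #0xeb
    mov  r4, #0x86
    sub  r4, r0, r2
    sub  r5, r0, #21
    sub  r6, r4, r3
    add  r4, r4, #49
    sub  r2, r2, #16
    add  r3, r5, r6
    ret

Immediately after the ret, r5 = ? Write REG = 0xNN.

REG = 0xf4

prologue: push r2 -> mem[0xa0]=0x55, sp=0xa0
prologue: push r4 -> mem[0x9f]=0xef, sp=0x9f
prologue: push r6 -> mem[0x9e]=0x57, sp=0x9e
body[0] mov  r4, #0xeb -> r4=0xeb
body[1] mov  r4, #0x86 -> r4=0x86
body[2] sub  r4, r0, r2 -> r4=0xb4
body[3] sub  r5, r0, #21 -> r5=0xf4
body[4] sub  r6, r4, r3 -> r6=0xe5
body[5] add  r4, r4, #49 -> r4=0xe5
body[6] sub  r2, r2, #16 -> r2=0x45
body[7] add  r3, r5, r6 -> r3=0xd9
epilogue: pop r6=0x57, sp=0x9f
epilogue: pop r4=0xef, sp=0xa0
epilogue: pop r2=0x55, sp=0xa1
r5 is caller-saved -> body value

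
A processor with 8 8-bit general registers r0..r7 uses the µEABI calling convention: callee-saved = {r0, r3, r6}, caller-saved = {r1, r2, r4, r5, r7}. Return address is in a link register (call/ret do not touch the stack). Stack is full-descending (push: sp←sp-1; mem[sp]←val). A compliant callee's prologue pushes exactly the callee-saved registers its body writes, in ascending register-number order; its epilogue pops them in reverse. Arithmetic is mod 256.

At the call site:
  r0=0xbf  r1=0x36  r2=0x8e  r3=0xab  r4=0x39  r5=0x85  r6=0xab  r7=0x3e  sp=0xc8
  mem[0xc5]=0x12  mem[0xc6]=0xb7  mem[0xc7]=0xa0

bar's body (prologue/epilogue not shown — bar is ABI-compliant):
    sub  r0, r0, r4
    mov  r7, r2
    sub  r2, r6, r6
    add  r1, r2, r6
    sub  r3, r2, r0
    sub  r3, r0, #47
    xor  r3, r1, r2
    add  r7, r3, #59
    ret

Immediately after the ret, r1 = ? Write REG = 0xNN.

REG = 0xab

prologue: push r0 -> mem[0xc7]=0xbf, sp=0xc7
prologue: push r3 -> mem[0xc6]=0xab, sp=0xc6
body[0] sub  r0, r0, r4 -> r0=0x86
body[1] mov  r7, r2 -> r7=0x8e
body[2] sub  r2, r6, r6 -> r2=0x00
body[3] add  r1, r2, r6 -> r1=0xab
body[4] sub  r3, r2, r0 -> r3=0x7a
body[5] sub  r3, r0, #47 -> r3=0x57
body[6] xor  r3, r1, r2 -> r3=0xab
body[7] add  r7, r3, #59 -> r7=0xe6
epilogue: pop r3=0xab, sp=0xc7
epilogue: pop r0=0xbf, sp=0xc8
r1 is caller-saved -> body value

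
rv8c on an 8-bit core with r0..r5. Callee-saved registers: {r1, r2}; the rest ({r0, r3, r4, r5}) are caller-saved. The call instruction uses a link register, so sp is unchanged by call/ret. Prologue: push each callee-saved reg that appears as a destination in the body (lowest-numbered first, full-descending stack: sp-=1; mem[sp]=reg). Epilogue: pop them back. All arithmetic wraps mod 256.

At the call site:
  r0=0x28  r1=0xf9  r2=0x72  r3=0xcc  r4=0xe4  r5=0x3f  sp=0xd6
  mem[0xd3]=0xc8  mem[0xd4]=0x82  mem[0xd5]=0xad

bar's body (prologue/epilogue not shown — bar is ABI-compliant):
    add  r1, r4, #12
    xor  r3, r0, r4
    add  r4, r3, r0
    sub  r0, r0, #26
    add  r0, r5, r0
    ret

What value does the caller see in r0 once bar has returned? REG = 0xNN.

prologue: push r1 -> mem[0xd5]=0xf9, sp=0xd5
body[0] add  r1, r4, #12 -> r1=0xf0
body[1] xor  r3, r0, r4 -> r3=0xcc
body[2] add  r4, r3, r0 -> r4=0xf4
body[3] sub  r0, r0, #26 -> r0=0x0e
body[4] add  r0, r5, r0 -> r0=0x4d
epilogue: pop r1=0xf9, sp=0xd6
r0 is caller-saved -> body value

REG = 0x4d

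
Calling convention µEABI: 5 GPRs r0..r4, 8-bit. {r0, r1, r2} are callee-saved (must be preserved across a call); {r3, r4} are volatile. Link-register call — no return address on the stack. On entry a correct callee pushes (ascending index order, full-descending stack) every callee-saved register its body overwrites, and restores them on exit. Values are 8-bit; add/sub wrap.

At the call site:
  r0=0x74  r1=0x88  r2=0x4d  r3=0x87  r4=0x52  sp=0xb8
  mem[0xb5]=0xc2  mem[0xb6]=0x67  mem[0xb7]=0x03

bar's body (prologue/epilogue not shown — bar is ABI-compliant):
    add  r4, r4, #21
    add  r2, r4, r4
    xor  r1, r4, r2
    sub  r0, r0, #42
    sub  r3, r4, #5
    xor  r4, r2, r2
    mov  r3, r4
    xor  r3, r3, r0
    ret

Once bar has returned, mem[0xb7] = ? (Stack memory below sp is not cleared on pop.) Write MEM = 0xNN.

MEM = 0x74

prologue: push r0 → mem[0xb7]=0x74, sp=0xb7
prologue: push r1 → mem[0xb6]=0x88, sp=0xb6
prologue: push r2 → mem[0xb5]=0x4d, sp=0xb5
body[0] add  r4, r4, #21 → r4=0x67
body[1] add  r2, r4, r4 → r2=0xce
body[2] xor  r1, r4, r2 → r1=0xa9
body[3] sub  r0, r0, #42 → r0=0x4a
body[4] sub  r3, r4, #5 → r3=0x62
body[5] xor  r4, r2, r2 → r4=0x00
body[6] mov  r3, r4 → r3=0x00
body[7] xor  r3, r3, r0 → r3=0x4a
epilogue: pop r2=0x4d, sp=0xb6
epilogue: pop r1=0x88, sp=0xb7
epilogue: pop r0=0x74, sp=0xb8
prologue pushed ['r0', 'r1', 'r2'] at ['0xb7', '0xb6', '0xb5']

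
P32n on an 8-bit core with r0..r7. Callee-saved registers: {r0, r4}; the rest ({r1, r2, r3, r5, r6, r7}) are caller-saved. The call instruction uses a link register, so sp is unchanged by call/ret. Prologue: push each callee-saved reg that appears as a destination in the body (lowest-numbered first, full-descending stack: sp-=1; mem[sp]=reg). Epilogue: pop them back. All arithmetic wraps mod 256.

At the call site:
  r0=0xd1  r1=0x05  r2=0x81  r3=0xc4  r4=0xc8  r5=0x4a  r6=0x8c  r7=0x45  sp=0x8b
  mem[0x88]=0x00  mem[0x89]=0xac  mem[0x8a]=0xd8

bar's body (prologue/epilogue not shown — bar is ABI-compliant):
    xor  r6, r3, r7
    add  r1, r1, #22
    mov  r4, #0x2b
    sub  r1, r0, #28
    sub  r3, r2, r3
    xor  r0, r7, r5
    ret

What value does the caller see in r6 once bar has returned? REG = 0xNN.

REG = 0x81

prologue: push r0 → mem[0x8a]=0xd1, sp=0x8a
prologue: push r4 → mem[0x89]=0xc8, sp=0x89
body[0] xor  r6, r3, r7 → r6=0x81
body[1] add  r1, r1, #22 → r1=0x1b
body[2] mov  r4, #0x2b → r4=0x2b
body[3] sub  r1, r0, #28 → r1=0xb5
body[4] sub  r3, r2, r3 → r3=0xbd
body[5] xor  r0, r7, r5 → r0=0x0f
epilogue: pop r4=0xc8, sp=0x8a
epilogue: pop r0=0xd1, sp=0x8b
r6 is caller-saved → body value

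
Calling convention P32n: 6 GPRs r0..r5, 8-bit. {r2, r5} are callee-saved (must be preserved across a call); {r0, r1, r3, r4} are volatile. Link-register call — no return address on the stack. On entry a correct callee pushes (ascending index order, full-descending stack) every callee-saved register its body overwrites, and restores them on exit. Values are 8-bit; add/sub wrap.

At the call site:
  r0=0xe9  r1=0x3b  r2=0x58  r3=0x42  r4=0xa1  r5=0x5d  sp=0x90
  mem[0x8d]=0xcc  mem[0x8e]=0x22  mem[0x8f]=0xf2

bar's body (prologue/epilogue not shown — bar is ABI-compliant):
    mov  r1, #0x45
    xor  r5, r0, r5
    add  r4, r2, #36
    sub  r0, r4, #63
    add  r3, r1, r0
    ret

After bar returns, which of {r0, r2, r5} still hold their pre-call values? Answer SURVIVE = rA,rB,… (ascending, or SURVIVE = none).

SURVIVE = r2,r5

prologue: push r5 → mem[0x8f]=0x5d, sp=0x8f
body[0] mov  r1, #0x45 → r1=0x45
body[1] xor  r5, r0, r5 → r5=0xb4
body[2] add  r4, r2, #36 → r4=0x7c
body[3] sub  r0, r4, #63 → r0=0x3d
body[4] add  r3, r1, r0 → r3=0x82
epilogue: pop r5=0x5d, sp=0x90
r0: caller-saved, written=True
r2: callee-saved, written=False
r5: callee-saved, written=True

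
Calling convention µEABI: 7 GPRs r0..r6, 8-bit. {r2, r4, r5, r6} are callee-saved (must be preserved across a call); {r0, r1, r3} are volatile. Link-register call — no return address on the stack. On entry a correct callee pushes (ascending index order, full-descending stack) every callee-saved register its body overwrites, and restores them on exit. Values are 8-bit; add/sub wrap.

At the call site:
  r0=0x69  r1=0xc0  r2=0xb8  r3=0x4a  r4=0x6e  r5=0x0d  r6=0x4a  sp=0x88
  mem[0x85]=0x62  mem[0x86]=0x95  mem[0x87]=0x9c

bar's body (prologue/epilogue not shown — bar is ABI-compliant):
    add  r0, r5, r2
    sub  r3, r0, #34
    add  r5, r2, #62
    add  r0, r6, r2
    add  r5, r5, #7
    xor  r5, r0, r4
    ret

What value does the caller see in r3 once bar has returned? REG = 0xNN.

prologue: push r5 → mem[0x87]=0x0d, sp=0x87
body[0] add  r0, r5, r2 → r0=0xc5
body[1] sub  r3, r0, #34 → r3=0xa3
body[2] add  r5, r2, #62 → r5=0xf6
body[3] add  r0, r6, r2 → r0=0x02
body[4] add  r5, r5, #7 → r5=0xfd
body[5] xor  r5, r0, r4 → r5=0x6c
epilogue: pop r5=0x0d, sp=0x88
r3 is caller-saved → body value

REG = 0xa3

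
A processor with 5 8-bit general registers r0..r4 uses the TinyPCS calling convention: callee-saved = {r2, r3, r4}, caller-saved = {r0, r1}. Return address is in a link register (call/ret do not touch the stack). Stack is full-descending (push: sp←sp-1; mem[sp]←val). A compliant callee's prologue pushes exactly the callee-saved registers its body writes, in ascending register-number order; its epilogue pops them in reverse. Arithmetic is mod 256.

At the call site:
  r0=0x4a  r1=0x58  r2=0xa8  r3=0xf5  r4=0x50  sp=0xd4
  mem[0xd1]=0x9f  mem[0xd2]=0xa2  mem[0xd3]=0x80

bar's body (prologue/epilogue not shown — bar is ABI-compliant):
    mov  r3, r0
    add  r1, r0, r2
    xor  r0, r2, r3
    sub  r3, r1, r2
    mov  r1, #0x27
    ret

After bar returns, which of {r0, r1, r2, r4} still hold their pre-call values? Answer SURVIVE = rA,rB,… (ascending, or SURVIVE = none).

SURVIVE = r2,r4

prologue: push r3 -> mem[0xd3]=0xf5, sp=0xd3
body[0] mov  r3, r0 -> r3=0x4a
body[1] add  r1, r0, r2 -> r1=0xf2
body[2] xor  r0, r2, r3 -> r0=0xe2
body[3] sub  r3, r1, r2 -> r3=0x4a
body[4] mov  r1, #0x27 -> r1=0x27
epilogue: pop r3=0xf5, sp=0xd4
r0: caller-saved, written=True
r1: caller-saved, written=True
r2: callee-saved, written=False
r4: callee-saved, written=False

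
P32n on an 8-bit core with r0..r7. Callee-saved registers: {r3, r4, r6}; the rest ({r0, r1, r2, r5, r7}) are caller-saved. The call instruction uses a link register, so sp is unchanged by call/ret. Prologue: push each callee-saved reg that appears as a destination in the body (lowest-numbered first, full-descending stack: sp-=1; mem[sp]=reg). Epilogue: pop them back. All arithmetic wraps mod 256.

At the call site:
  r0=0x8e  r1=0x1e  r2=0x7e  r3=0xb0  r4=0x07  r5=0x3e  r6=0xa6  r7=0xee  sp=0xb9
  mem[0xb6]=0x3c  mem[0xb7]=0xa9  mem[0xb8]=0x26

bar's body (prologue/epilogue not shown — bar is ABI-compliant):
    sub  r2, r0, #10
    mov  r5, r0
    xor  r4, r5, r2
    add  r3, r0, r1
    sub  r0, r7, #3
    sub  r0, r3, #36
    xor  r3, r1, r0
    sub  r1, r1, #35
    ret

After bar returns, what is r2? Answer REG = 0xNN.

REG = 0x84

prologue: push r3 -> mem[0xb8]=0xb0, sp=0xb8
prologue: push r4 -> mem[0xb7]=0x07, sp=0xb7
body[0] sub  r2, r0, #10 -> r2=0x84
body[1] mov  r5, r0 -> r5=0x8e
body[2] xor  r4, r5, r2 -> r4=0x0a
body[3] add  r3, r0, r1 -> r3=0xac
body[4] sub  r0, r7, #3 -> r0=0xeb
body[5] sub  r0, r3, #36 -> r0=0x88
body[6] xor  r3, r1, r0 -> r3=0x96
body[7] sub  r1, r1, #35 -> r1=0xfb
epilogue: pop r4=0x07, sp=0xb8
epilogue: pop r3=0xb0, sp=0xb9
r2 is caller-saved -> body value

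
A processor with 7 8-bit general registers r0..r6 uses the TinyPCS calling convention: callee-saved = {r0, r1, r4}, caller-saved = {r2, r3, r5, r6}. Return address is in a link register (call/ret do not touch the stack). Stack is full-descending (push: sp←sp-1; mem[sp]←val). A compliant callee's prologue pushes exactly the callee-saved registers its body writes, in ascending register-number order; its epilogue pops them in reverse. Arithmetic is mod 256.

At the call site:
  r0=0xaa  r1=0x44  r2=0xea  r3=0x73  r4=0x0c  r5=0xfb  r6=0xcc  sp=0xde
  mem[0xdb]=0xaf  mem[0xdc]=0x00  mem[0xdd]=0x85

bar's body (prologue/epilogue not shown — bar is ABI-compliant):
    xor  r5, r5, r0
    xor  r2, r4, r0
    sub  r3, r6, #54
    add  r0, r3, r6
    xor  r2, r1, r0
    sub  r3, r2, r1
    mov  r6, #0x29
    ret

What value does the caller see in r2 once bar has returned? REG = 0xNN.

prologue: push r0 → mem[0xdd]=0xaa, sp=0xdd
body[0] xor  r5, r5, r0 → r5=0x51
body[1] xor  r2, r4, r0 → r2=0xa6
body[2] sub  r3, r6, #54 → r3=0x96
body[3] add  r0, r3, r6 → r0=0x62
body[4] xor  r2, r1, r0 → r2=0x26
body[5] sub  r3, r2, r1 → r3=0xe2
body[6] mov  r6, #0x29 → r6=0x29
epilogue: pop r0=0xaa, sp=0xde
r2 is caller-saved → body value

REG = 0x26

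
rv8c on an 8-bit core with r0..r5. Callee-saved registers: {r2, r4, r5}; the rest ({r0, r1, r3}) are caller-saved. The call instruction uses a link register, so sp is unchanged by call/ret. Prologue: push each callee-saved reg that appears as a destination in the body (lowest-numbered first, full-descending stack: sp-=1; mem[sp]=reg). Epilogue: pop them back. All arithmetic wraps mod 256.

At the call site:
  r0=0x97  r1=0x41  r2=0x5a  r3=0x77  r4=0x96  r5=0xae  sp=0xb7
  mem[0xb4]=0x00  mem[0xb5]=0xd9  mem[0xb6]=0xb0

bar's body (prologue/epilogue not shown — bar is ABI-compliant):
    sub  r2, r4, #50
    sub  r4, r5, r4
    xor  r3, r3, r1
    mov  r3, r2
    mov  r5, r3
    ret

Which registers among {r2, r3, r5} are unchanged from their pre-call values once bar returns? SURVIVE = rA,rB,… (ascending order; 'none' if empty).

SURVIVE = r2,r5

prologue: push r2 -> mem[0xb6]=0x5a, sp=0xb6
prologue: push r4 -> mem[0xb5]=0x96, sp=0xb5
prologue: push r5 -> mem[0xb4]=0xae, sp=0xb4
body[0] sub  r2, r4, #50 -> r2=0x64
body[1] sub  r4, r5, r4 -> r4=0x18
body[2] xor  r3, r3, r1 -> r3=0x36
body[3] mov  r3, r2 -> r3=0x64
body[4] mov  r5, r3 -> r5=0x64
epilogue: pop r5=0xae, sp=0xb5
epilogue: pop r4=0x96, sp=0xb6
epilogue: pop r2=0x5a, sp=0xb7
r2: callee-saved, written=True
r3: caller-saved, written=True
r5: callee-saved, written=True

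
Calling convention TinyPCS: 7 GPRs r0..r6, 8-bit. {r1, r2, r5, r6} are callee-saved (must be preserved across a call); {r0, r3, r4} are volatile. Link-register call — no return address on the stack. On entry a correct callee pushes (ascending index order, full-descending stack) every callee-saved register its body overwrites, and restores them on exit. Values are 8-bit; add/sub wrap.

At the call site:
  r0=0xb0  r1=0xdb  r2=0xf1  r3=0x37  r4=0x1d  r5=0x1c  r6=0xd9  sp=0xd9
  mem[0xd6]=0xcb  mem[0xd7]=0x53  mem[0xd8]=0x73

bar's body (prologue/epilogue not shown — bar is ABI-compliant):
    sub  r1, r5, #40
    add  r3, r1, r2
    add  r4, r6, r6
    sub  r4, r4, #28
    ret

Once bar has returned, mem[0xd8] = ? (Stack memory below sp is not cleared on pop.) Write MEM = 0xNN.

prologue: push r1 → mem[0xd8]=0xdb, sp=0xd8
body[0] sub  r1, r5, #40 → r1=0xf4
body[1] add  r3, r1, r2 → r3=0xe5
body[2] add  r4, r6, r6 → r4=0xb2
body[3] sub  r4, r4, #28 → r4=0x96
epilogue: pop r1=0xdb, sp=0xd9
prologue pushed ['r1'] at ['0xd8']

MEM = 0xdb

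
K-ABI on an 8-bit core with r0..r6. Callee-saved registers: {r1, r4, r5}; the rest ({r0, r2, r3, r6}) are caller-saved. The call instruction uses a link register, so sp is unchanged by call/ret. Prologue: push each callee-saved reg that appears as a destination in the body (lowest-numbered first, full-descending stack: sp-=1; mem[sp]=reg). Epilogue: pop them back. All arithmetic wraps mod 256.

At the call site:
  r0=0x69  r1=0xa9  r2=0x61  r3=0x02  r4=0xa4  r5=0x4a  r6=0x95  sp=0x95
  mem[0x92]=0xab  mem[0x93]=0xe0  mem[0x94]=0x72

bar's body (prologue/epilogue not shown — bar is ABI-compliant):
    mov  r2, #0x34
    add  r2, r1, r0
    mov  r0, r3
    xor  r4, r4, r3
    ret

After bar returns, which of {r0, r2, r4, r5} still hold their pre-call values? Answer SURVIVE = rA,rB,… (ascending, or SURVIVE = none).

prologue: push r4 → mem[0x94]=0xa4, sp=0x94
body[0] mov  r2, #0x34 → r2=0x34
body[1] add  r2, r1, r0 → r2=0x12
body[2] mov  r0, r3 → r0=0x02
body[3] xor  r4, r4, r3 → r4=0xa6
epilogue: pop r4=0xa4, sp=0x95
r0: caller-saved, written=True
r2: caller-saved, written=True
r4: callee-saved, written=True
r5: callee-saved, written=False

SURVIVE = r4,r5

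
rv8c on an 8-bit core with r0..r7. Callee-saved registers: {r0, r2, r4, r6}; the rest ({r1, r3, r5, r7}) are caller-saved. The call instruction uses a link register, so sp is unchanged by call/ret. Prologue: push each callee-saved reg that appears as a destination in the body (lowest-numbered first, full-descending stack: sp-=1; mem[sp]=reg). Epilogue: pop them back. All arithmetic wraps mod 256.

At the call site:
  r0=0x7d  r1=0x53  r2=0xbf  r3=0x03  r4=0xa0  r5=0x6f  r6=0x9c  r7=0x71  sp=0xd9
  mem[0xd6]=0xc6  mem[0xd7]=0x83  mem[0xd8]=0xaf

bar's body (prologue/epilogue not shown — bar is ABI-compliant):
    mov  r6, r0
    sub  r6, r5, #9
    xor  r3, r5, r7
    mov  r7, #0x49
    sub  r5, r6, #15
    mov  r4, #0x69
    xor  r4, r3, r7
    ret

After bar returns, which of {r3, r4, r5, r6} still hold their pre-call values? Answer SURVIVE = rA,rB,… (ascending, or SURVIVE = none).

prologue: push r4 -> mem[0xd8]=0xa0, sp=0xd8
prologue: push r6 -> mem[0xd7]=0x9c, sp=0xd7
body[0] mov  r6, r0 -> r6=0x7d
body[1] sub  r6, r5, #9 -> r6=0x66
body[2] xor  r3, r5, r7 -> r3=0x1e
body[3] mov  r7, #0x49 -> r7=0x49
body[4] sub  r5, r6, #15 -> r5=0x57
body[5] mov  r4, #0x69 -> r4=0x69
body[6] xor  r4, r3, r7 -> r4=0x57
epilogue: pop r6=0x9c, sp=0xd8
epilogue: pop r4=0xa0, sp=0xd9
r3: caller-saved, written=True
r4: callee-saved, written=True
r5: caller-saved, written=True
r6: callee-saved, written=True

SURVIVE = r4,r6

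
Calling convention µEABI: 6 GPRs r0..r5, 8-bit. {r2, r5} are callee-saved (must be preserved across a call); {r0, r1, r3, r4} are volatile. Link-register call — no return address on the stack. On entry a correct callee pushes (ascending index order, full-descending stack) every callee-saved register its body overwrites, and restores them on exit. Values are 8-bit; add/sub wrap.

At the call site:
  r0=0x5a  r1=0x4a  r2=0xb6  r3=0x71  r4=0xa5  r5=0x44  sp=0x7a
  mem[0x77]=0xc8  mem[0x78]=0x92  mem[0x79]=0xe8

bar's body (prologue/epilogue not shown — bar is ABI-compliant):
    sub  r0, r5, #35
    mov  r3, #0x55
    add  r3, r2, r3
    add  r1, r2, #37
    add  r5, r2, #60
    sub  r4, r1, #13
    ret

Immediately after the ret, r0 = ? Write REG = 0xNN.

prologue: push r5 → mem[0x79]=0x44, sp=0x79
body[0] sub  r0, r5, #35 → r0=0x21
body[1] mov  r3, #0x55 → r3=0x55
body[2] add  r3, r2, r3 → r3=0x0b
body[3] add  r1, r2, #37 → r1=0xdb
body[4] add  r5, r2, #60 → r5=0xf2
body[5] sub  r4, r1, #13 → r4=0xce
epilogue: pop r5=0x44, sp=0x7a
r0 is caller-saved → body value

REG = 0x21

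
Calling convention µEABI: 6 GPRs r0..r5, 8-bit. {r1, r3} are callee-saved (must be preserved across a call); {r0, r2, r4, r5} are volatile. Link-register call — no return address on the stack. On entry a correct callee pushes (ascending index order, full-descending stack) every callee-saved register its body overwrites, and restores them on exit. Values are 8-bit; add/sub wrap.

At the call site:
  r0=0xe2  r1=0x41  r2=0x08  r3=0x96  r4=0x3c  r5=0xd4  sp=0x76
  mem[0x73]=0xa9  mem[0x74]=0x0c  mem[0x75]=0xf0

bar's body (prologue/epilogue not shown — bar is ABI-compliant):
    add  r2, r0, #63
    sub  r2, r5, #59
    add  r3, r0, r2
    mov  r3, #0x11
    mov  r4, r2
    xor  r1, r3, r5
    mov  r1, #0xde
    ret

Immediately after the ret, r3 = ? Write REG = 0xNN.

prologue: push r1 -> mem[0x75]=0x41, sp=0x75
prologue: push r3 -> mem[0x74]=0x96, sp=0x74
body[0] add  r2, r0, #63 -> r2=0x21
body[1] sub  r2, r5, #59 -> r2=0x99
body[2] add  r3, r0, r2 -> r3=0x7b
body[3] mov  r3, #0x11 -> r3=0x11
body[4] mov  r4, r2 -> r4=0x99
body[5] xor  r1, r3, r5 -> r1=0xc5
body[6] mov  r1, #0xde -> r1=0xde
epilogue: pop r3=0x96, sp=0x75
epilogue: pop r1=0x41, sp=0x76
r3 is callee-saved -> restored

REG = 0x96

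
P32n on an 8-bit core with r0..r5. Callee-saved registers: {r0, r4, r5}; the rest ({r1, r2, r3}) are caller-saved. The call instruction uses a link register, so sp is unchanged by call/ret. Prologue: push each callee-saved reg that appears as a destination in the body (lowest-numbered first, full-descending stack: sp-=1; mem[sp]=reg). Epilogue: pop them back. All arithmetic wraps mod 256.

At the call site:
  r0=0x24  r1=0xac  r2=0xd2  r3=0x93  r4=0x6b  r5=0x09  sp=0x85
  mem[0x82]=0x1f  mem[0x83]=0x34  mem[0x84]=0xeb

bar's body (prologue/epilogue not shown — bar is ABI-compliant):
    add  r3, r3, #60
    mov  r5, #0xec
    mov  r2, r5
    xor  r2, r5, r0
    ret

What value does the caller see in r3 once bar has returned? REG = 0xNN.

prologue: push r5 → mem[0x84]=0x09, sp=0x84
body[0] add  r3, r3, #60 → r3=0xcf
body[1] mov  r5, #0xec → r5=0xec
body[2] mov  r2, r5 → r2=0xec
body[3] xor  r2, r5, r0 → r2=0xc8
epilogue: pop r5=0x09, sp=0x85
r3 is caller-saved → body value

REG = 0xcf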